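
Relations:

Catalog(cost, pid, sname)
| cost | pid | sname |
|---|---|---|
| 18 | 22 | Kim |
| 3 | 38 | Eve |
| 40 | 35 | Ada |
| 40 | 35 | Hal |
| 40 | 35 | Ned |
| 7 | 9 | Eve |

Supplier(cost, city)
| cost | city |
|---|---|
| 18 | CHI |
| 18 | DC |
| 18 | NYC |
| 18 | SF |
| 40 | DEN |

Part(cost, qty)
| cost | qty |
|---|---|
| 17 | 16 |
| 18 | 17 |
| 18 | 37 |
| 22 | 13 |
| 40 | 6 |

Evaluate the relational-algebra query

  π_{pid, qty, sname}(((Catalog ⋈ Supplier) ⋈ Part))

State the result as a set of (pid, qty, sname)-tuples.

Catalog ⋈ Supplier (natural join on cost): {(18, 22, Kim, CHI), (18, 22, Kim, DC), (18, 22, Kim, NYC), (18, 22, Kim, SF), (40, 35, Ada, DEN), (40, 35, Hal, DEN), (40, 35, Ned, DEN)}
(Catalog ⋈ Supplier) ⋈ Part (natural join on cost): {(18, 22, Kim, CHI, 17), (18, 22, Kim, CHI, 37), (18, 22, Kim, DC, 17), (18, 22, Kim, DC, 37), (18, 22, Kim, NYC, 17), (18, 22, Kim, NYC, 37), (18, 22, Kim, SF, 17), (18, 22, Kim, SF, 37), (40, 35, Ada, DEN, 6), (40, 35, Hal, DEN, 6), (40, 35, Ned, DEN, 6)}
π[pid, qty, sname]: project onto (pid, qty, sname) (6 duplicate(s) eliminated) → {(22, 17, Kim), (22, 37, Kim), (35, 6, Ada), (35, 6, Hal), (35, 6, Ned)}

{(22, 17, Kim), (22, 37, Kim), (35, 6, Ada), (35, 6, Hal), (35, 6, Ned)}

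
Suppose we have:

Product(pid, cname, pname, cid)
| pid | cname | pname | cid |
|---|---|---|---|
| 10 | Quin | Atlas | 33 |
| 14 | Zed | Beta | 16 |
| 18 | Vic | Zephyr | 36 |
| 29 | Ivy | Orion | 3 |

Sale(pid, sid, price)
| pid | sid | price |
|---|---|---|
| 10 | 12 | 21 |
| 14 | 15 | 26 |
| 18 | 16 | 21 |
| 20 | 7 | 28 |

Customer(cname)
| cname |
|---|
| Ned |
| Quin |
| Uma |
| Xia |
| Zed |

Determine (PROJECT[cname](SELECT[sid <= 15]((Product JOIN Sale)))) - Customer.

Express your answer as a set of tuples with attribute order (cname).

{}

Joining Product and Sale on pid yields {(10, Quin, Atlas, 33, 12, 21), (14, Zed, Beta, 16, 15, 26), (18, Vic, Zephyr, 36, 16, 21)}.
Apply σ_{sid <= 15}; surviving tuples: {(10, Quin, Atlas, 33, 12, 21), (14, Zed, Beta, 16, 15, 26)}
Projecting to cname: {Quin, Zed}
Set difference of the two operands is {}.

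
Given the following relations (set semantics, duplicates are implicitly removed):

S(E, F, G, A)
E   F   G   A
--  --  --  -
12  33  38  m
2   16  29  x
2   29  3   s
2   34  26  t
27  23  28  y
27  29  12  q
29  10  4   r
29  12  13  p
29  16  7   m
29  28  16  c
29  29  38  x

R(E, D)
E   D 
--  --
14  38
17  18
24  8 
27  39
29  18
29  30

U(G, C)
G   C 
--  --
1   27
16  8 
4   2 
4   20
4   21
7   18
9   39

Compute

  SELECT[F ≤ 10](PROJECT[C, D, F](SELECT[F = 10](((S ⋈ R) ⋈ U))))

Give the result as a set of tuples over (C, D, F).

S ⋈ R (natural join on E): {(27, 23, 28, y, 39), (27, 29, 12, q, 39), (29, 10, 4, r, 18), (29, 10, 4, r, 30), (29, 12, 13, p, 18), (29, 12, 13, p, 30), (29, 16, 7, m, 18), (29, 16, 7, m, 30), (29, 28, 16, c, 18), (29, 28, 16, c, 30), (29, 29, 38, x, 18), (29, 29, 38, x, 30)}
(S ⋈ R) ⋈ U (natural join on G): {(29, 10, 4, r, 18, 2), (29, 10, 4, r, 18, 20), (29, 10, 4, r, 18, 21), (29, 10, 4, r, 30, 2), (29, 10, 4, r, 30, 20), (29, 10, 4, r, 30, 21), (29, 16, 7, m, 18, 18), (29, 16, 7, m, 30, 18), (29, 28, 16, c, 18, 8), (29, 28, 16, c, 30, 8)}
Apply σ_{F = 10}; surviving tuples: {(29, 10, 4, r, 18, 2), (29, 10, 4, r, 18, 20), (29, 10, 4, r, 18, 21), (29, 10, 4, r, 30, 2), (29, 10, 4, r, 30, 20), (29, 10, 4, r, 30, 21)}
π[C, D, F]: project onto (C, D, F) → {(2, 18, 10), (2, 30, 10), (20, 18, 10), (20, 30, 10), (21, 18, 10), (21, 30, 10)}
Apply σ_{F ≤ 10}; surviving tuples: {(2, 18, 10), (2, 30, 10), (20, 18, 10), (20, 30, 10), (21, 18, 10), (21, 30, 10)}

{(2, 18, 10), (2, 30, 10), (20, 18, 10), (20, 30, 10), (21, 18, 10), (21, 30, 10)}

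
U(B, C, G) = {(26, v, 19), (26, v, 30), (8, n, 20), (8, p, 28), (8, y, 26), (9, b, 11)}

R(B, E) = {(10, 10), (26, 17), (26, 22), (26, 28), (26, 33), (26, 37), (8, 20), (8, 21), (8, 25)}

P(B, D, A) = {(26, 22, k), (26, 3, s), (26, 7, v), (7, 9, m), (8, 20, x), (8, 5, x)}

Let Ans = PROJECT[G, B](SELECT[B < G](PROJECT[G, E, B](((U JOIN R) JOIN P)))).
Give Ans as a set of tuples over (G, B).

{(20, 8), (26, 8), (28, 8), (30, 26)}

Joining U and R on B yields {(26, v, 19, 17), (26, v, 19, 22), (26, v, 19, 28), (26, v, 19, 33), (26, v, 19, 37), (26, v, 30, 17), (26, v, 30, 22), (26, v, 30, 28), (26, v, 30, 33), (26, v, 30, 37), (8, n, 20, 20), (8, n, 20, 21), (8, n, 20, 25), (8, p, 28, 20), (8, p, 28, 21), (8, p, 28, 25), (8, y, 26, 20), (8, y, 26, 21), (8, y, 26, 25)}.
Joining (U JOIN R) and P on B yields {(26, v, 19, 17, 22, k), (26, v, 19, 17, 3, s), (26, v, 19, 17, 7, v), (26, v, 19, 22, 22, k), (26, v, 19, 22, 3, s), (26, v, 19, 22, 7, v), (26, v, 19, 28, 22, k), (26, v, 19, 28, 3, s), (26, v, 19, 28, 7, v), (26, v, 19, 33, 22, k), (26, v, 19, 33, 3, s), (26, v, 19, 33, 7, v), (26, v, 19, 37, 22, k), (26, v, 19, 37, 3, s), (26, v, 19, 37, 7, v), (26, v, 30, 17, 22, k), (26, v, 30, 17, 3, s), (26, v, 30, 17, 7, v), (26, v, 30, 22, 22, k), (26, v, 30, 22, 3, s), (26, v, 30, 22, 7, v), (26, v, 30, 28, 22, k), (26, v, 30, 28, 3, s), (26, v, 30, 28, 7, v), (26, v, 30, 33, 22, k), (26, v, 30, 33, 3, s), (26, v, 30, 33, 7, v), (26, v, 30, 37, 22, k), (26, v, 30, 37, 3, s), (26, v, 30, 37, 7, v), (8, n, 20, 20, 20, x), (8, n, 20, 20, 5, x), (8, n, 20, 21, 20, x), (8, n, 20, 21, 5, x), (8, n, 20, 25, 20, x), (8, n, 20, 25, 5, x), (8, p, 28, 20, 20, x), (8, p, 28, 20, 5, x), (8, p, 28, 21, 20, x), (8, p, 28, 21, 5, x), (8, p, 28, 25, 20, x), (8, p, 28, 25, 5, x), (8, y, 26, 20, 20, x), (8, y, 26, 20, 5, x), (8, y, 26, 21, 20, x), (8, y, 26, 21, 5, x), (8, y, 26, 25, 20, x), (8, y, 26, 25, 5, x)}.
Projecting to G, E, B (29 duplicate(s) eliminated): {(19, 17, 26), (19, 22, 26), (19, 28, 26), (19, 33, 26), (19, 37, 26), (20, 20, 8), (20, 21, 8), (20, 25, 8), (26, 20, 8), (26, 21, 8), (26, 25, 8), (28, 20, 8), (28, 21, 8), (28, 25, 8), (30, 17, 26), (30, 22, 26), (30, 28, 26), (30, 33, 26), (30, 37, 26)}
σ[B < G]: keep tuples satisfying B < G → {(20, 20, 8), (20, 21, 8), (20, 25, 8), (26, 20, 8), (26, 21, 8), (26, 25, 8), (28, 20, 8), (28, 21, 8), (28, 25, 8), (30, 17, 26), (30, 22, 26), (30, 28, 26), (30, 33, 26), (30, 37, 26)}
Projecting to G, B (10 duplicate(s) eliminated): {(20, 8), (26, 8), (28, 8), (30, 26)}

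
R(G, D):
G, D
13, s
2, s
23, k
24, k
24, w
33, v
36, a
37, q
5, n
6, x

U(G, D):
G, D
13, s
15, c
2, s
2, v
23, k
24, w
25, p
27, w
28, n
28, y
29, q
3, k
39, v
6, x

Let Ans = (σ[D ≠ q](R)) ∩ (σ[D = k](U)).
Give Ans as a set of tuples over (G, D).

{(23, k)}

σ[D ≠ q]: keep tuples satisfying D ≠ q → {(13, s), (2, s), (23, k), (24, k), (24, w), (33, v), (36, a), (5, n), (6, x)}
σ[D = k]: keep tuples satisfying D = k → {(23, k), (3, k)}
Set intersection of the two operands is {(23, k)}.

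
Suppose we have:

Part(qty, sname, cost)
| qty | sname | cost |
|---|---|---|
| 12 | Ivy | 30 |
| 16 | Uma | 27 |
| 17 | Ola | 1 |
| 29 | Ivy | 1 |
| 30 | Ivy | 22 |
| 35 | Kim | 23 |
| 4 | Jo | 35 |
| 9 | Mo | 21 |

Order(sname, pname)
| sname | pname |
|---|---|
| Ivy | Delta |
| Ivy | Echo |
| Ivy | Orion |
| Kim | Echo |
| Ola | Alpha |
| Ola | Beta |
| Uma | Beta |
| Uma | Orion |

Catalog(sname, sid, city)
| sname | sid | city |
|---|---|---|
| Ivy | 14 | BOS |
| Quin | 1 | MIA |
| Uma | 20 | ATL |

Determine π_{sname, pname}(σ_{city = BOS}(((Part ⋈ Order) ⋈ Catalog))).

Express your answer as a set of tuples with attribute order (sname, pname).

Joining Part and Order on sname yields {(12, Ivy, 30, Delta), (12, Ivy, 30, Echo), (12, Ivy, 30, Orion), (16, Uma, 27, Beta), (16, Uma, 27, Orion), (17, Ola, 1, Alpha), (17, Ola, 1, Beta), (29, Ivy, 1, Delta), (29, Ivy, 1, Echo), (29, Ivy, 1, Orion), (30, Ivy, 22, Delta), (30, Ivy, 22, Echo), (30, Ivy, 22, Orion), (35, Kim, 23, Echo)}.
Joining (Part ⋈ Order) and Catalog on sname yields {(12, Ivy, 30, Delta, 14, BOS), (12, Ivy, 30, Echo, 14, BOS), (12, Ivy, 30, Orion, 14, BOS), (16, Uma, 27, Beta, 20, ATL), (16, Uma, 27, Orion, 20, ATL), (29, Ivy, 1, Delta, 14, BOS), (29, Ivy, 1, Echo, 14, BOS), (29, Ivy, 1, Orion, 14, BOS), (30, Ivy, 22, Delta, 14, BOS), (30, Ivy, 22, Echo, 14, BOS), (30, Ivy, 22, Orion, 14, BOS)}.
σ[city = BOS]: keep tuples satisfying city = BOS → {(12, Ivy, 30, Delta, 14, BOS), (12, Ivy, 30, Echo, 14, BOS), (12, Ivy, 30, Orion, 14, BOS), (29, Ivy, 1, Delta, 14, BOS), (29, Ivy, 1, Echo, 14, BOS), (29, Ivy, 1, Orion, 14, BOS), (30, Ivy, 22, Delta, 14, BOS), (30, Ivy, 22, Echo, 14, BOS), (30, Ivy, 22, Orion, 14, BOS)}
Keep only column(s) sname, pname (6 duplicate(s) eliminated): {(Ivy, Delta), (Ivy, Echo), (Ivy, Orion)}

{(Ivy, Delta), (Ivy, Echo), (Ivy, Orion)}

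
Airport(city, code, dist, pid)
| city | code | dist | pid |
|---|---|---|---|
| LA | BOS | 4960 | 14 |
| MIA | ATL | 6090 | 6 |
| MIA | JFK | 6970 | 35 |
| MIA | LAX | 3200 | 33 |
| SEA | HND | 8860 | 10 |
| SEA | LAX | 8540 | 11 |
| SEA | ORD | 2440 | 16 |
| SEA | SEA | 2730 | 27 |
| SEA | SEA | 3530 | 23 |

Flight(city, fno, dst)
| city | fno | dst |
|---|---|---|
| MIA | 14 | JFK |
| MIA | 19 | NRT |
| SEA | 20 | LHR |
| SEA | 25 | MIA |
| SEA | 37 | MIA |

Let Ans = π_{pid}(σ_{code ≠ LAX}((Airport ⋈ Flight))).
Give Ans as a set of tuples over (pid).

{10, 16, 23, 27, 35, 6}

Joining Airport and Flight on city yields {(MIA, ATL, 6090, 6, 14, JFK), (MIA, ATL, 6090, 6, 19, NRT), (MIA, JFK, 6970, 35, 14, JFK), (MIA, JFK, 6970, 35, 19, NRT), (MIA, LAX, 3200, 33, 14, JFK), (MIA, LAX, 3200, 33, 19, NRT), (SEA, HND, 8860, 10, 20, LHR), (SEA, HND, 8860, 10, 25, MIA), (SEA, HND, 8860, 10, 37, MIA), (SEA, LAX, 8540, 11, 20, LHR), (SEA, LAX, 8540, 11, 25, MIA), (SEA, LAX, 8540, 11, 37, MIA), (SEA, ORD, 2440, 16, 20, LHR), (SEA, ORD, 2440, 16, 25, MIA), (SEA, ORD, 2440, 16, 37, MIA), (SEA, SEA, 2730, 27, 20, LHR), (SEA, SEA, 2730, 27, 25, MIA), (SEA, SEA, 2730, 27, 37, MIA), (SEA, SEA, 3530, 23, 20, LHR), (SEA, SEA, 3530, 23, 25, MIA), (SEA, SEA, 3530, 23, 37, MIA)}.
Filtering on code ≠ LAX leaves {(MIA, ATL, 6090, 6, 14, JFK), (MIA, ATL, 6090, 6, 19, NRT), (MIA, JFK, 6970, 35, 14, JFK), (MIA, JFK, 6970, 35, 19, NRT), (SEA, HND, 8860, 10, 20, LHR), (SEA, HND, 8860, 10, 25, MIA), (SEA, HND, 8860, 10, 37, MIA), (SEA, ORD, 2440, 16, 20, LHR), (SEA, ORD, 2440, 16, 25, MIA), (SEA, ORD, 2440, 16, 37, MIA), (SEA, SEA, 2730, 27, 20, LHR), (SEA, SEA, 2730, 27, 25, MIA), (SEA, SEA, 2730, 27, 37, MIA), (SEA, SEA, 3530, 23, 20, LHR), (SEA, SEA, 3530, 23, 25, MIA), (SEA, SEA, 3530, 23, 37, MIA)}.
π[pid]: project onto (pid) (10 duplicate(s) eliminated) → {10, 16, 23, 27, 35, 6}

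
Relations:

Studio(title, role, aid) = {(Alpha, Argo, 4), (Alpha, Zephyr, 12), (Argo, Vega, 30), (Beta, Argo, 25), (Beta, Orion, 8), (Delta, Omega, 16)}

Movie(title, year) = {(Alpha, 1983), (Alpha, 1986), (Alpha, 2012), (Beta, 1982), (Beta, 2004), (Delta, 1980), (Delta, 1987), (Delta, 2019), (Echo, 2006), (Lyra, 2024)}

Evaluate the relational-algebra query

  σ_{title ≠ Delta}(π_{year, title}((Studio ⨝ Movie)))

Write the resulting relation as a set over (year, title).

{(1982, Beta), (1983, Alpha), (1986, Alpha), (2004, Beta), (2012, Alpha)}

Studio ⋈ Movie (natural join on title): {(Alpha, Argo, 4, 1983), (Alpha, Argo, 4, 1986), (Alpha, Argo, 4, 2012), (Alpha, Zephyr, 12, 1983), (Alpha, Zephyr, 12, 1986), (Alpha, Zephyr, 12, 2012), (Beta, Argo, 25, 1982), (Beta, Argo, 25, 2004), (Beta, Orion, 8, 1982), (Beta, Orion, 8, 2004), (Delta, Omega, 16, 1980), (Delta, Omega, 16, 1987), (Delta, Omega, 16, 2019)}
Projecting to year, title (5 duplicate(s) eliminated): {(1980, Delta), (1982, Beta), (1983, Alpha), (1986, Alpha), (1987, Delta), (2004, Beta), (2012, Alpha), (2019, Delta)}
Selection title ≠ Delta: {(1982, Beta), (1983, Alpha), (1986, Alpha), (2004, Beta), (2012, Alpha)}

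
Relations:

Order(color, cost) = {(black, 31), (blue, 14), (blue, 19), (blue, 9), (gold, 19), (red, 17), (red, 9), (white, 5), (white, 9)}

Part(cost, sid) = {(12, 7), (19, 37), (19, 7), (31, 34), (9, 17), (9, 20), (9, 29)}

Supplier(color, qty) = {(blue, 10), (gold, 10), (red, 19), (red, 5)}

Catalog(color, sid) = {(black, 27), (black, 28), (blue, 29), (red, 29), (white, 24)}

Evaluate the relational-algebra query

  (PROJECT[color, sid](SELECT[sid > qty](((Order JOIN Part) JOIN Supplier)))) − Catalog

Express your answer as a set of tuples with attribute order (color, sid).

{(blue, 17), (blue, 20), (blue, 37), (gold, 37), (red, 17), (red, 20)}

Joining Order and Part on cost yields {(black, 31, 34), (blue, 19, 37), (blue, 19, 7), (blue, 9, 17), (blue, 9, 20), (blue, 9, 29), (gold, 19, 37), (gold, 19, 7), (red, 9, 17), (red, 9, 20), (red, 9, 29), (white, 9, 17), (white, 9, 20), (white, 9, 29)}.
Joining (Order JOIN Part) and Supplier on color yields {(blue, 19, 37, 10), (blue, 19, 7, 10), (blue, 9, 17, 10), (blue, 9, 20, 10), (blue, 9, 29, 10), (gold, 19, 37, 10), (gold, 19, 7, 10), (red, 9, 17, 19), (red, 9, 17, 5), (red, 9, 20, 19), (red, 9, 20, 5), (red, 9, 29, 19), (red, 9, 29, 5)}.
Filtering on sid > qty leaves {(blue, 19, 37, 10), (blue, 9, 17, 10), (blue, 9, 20, 10), (blue, 9, 29, 10), (gold, 19, 37, 10), (red, 9, 17, 5), (red, 9, 20, 19), (red, 9, 20, 5), (red, 9, 29, 19), (red, 9, 29, 5)}.
Projecting to color, sid (2 duplicate(s) eliminated): {(blue, 17), (blue, 20), (blue, 29), (blue, 37), (gold, 37), (red, 17), (red, 20), (red, 29)}
Taking the difference: {(blue, 17), (blue, 20), (blue, 37), (gold, 37), (red, 17), (red, 20)}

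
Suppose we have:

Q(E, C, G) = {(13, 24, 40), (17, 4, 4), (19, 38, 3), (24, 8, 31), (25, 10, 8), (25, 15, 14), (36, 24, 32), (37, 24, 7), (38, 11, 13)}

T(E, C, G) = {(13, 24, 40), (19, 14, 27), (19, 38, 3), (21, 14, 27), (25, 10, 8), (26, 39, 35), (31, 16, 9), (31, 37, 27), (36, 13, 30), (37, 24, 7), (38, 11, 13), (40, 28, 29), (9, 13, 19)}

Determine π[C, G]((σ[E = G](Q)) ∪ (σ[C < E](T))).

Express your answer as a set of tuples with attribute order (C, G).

{(10, 8), (11, 13), (13, 30), (14, 27), (16, 9), (24, 7), (28, 29)}

Selection E = G: {}
Selection C < E: {(19, 14, 27), (21, 14, 27), (25, 10, 8), (31, 16, 9), (36, 13, 30), (37, 24, 7), (38, 11, 13), (40, 28, 29)}
Union: {} with {(19, 14, 27), (21, 14, 27), (25, 10, 8), (31, 16, 9), (36, 13, 30), (37, 24, 7), (38, 11, 13), (40, 28, 29)} → {(19, 14, 27), (21, 14, 27), (25, 10, 8), (31, 16, 9), (36, 13, 30), (37, 24, 7), (38, 11, 13), (40, 28, 29)}
π_{C, G} gives {(10, 8), (11, 13), (13, 30), (14, 27), (16, 9), (24, 7), (28, 29)} (1 duplicate(s) eliminated).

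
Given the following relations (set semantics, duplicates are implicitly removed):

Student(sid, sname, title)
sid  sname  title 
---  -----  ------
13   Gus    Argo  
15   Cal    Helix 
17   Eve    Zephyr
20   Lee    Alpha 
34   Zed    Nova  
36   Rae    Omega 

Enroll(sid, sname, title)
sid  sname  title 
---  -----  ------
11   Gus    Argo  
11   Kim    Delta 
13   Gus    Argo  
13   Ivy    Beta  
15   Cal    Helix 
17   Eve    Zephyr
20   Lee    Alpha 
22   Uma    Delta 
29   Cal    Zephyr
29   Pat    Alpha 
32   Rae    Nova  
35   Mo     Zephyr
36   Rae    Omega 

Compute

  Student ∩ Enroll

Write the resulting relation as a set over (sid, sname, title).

{(13, Gus, Argo), (15, Cal, Helix), (17, Eve, Zephyr), (20, Lee, Alpha), (36, Rae, Omega)}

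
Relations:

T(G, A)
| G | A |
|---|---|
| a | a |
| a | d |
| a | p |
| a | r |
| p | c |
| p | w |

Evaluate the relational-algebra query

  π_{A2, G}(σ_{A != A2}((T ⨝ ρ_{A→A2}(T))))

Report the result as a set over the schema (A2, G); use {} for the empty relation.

{(a, a), (c, p), (d, a), (p, a), (r, a), (w, p)}

ρ[A→A2]: schema becomes (G, A2); tuples unchanged.
Joining T and ρ_{A→A2}(T) on G yields {(a, a, a), (a, a, d), (a, a, p), (a, a, r), (a, d, a), (a, d, d), (a, d, p), (a, d, r), (a, p, a), (a, p, d), (a, p, p), (a, p, r), (a, r, a), (a, r, d), (a, r, p), (a, r, r), (p, c, c), (p, c, w), (p, w, c), (p, w, w)}.
Apply σ_{A != A2}; surviving tuples: {(a, a, d), (a, a, p), (a, a, r), (a, d, a), (a, d, p), (a, d, r), (a, p, a), (a, p, d), (a, p, r), (a, r, a), (a, r, d), (a, r, p), (p, c, w), (p, w, c)}
Keep only column(s) A2, G (8 duplicate(s) eliminated): {(a, a), (c, p), (d, a), (p, a), (r, a), (w, p)}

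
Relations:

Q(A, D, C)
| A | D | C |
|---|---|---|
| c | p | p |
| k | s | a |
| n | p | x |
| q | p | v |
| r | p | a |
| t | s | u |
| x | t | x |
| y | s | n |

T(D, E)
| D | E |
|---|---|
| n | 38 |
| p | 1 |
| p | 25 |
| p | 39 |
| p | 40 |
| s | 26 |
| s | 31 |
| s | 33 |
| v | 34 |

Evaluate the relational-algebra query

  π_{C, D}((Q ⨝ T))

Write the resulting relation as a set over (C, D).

{(a, p), (a, s), (n, s), (p, p), (u, s), (v, p), (x, p)}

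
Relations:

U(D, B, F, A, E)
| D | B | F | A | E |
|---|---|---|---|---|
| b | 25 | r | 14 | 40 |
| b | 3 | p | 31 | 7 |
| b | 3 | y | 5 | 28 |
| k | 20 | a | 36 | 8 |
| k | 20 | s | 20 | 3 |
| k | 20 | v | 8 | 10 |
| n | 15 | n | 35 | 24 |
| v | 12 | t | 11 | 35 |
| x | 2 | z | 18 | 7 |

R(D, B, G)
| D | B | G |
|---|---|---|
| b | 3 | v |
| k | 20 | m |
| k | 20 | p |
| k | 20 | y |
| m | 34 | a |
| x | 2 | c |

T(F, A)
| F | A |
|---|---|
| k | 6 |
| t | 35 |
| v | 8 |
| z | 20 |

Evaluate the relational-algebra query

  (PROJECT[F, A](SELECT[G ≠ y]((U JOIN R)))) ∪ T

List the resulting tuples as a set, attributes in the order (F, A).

{(a, 36), (k, 6), (p, 31), (s, 20), (t, 35), (v, 8), (y, 5), (z, 18), (z, 20)}

U ⋈ R (natural join on D, B): {(b, 3, p, 31, 7, v), (b, 3, y, 5, 28, v), (k, 20, a, 36, 8, m), (k, 20, a, 36, 8, p), (k, 20, a, 36, 8, y), (k, 20, s, 20, 3, m), (k, 20, s, 20, 3, p), (k, 20, s, 20, 3, y), (k, 20, v, 8, 10, m), (k, 20, v, 8, 10, p), (k, 20, v, 8, 10, y), (x, 2, z, 18, 7, c)}
σ[G ≠ y]: keep tuples satisfying G ≠ y → {(b, 3, p, 31, 7, v), (b, 3, y, 5, 28, v), (k, 20, a, 36, 8, m), (k, 20, a, 36, 8, p), (k, 20, s, 20, 3, m), (k, 20, s, 20, 3, p), (k, 20, v, 8, 10, m), (k, 20, v, 8, 10, p), (x, 2, z, 18, 7, c)}
π[F, A]: project onto (F, A) (3 duplicate(s) eliminated) → {(a, 36), (p, 31), (s, 20), (v, 8), (y, 5), (z, 18)}
Taking the union: {(a, 36), (k, 6), (p, 31), (s, 20), (t, 35), (v, 8), (y, 5), (z, 18), (z, 20)}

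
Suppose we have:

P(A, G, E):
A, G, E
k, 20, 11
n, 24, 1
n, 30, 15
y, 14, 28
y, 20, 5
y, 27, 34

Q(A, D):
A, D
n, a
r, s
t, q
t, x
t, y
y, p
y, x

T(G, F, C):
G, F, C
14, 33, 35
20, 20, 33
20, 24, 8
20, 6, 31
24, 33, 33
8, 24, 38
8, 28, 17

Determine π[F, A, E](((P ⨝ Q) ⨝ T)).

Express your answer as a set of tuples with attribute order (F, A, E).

{(20, y, 5), (24, y, 5), (33, n, 1), (33, y, 28), (6, y, 5)}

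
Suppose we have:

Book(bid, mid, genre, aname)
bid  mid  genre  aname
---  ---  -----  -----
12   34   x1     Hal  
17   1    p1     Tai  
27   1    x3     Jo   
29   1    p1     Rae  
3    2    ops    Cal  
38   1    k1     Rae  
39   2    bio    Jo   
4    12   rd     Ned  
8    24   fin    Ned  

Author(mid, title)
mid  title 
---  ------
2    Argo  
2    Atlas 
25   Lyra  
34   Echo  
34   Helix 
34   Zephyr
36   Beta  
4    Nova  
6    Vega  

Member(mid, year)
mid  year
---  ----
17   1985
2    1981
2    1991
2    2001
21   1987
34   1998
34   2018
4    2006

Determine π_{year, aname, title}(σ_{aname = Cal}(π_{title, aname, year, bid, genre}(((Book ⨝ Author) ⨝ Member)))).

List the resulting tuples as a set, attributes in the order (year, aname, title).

{(1981, Cal, Argo), (1981, Cal, Atlas), (1991, Cal, Argo), (1991, Cal, Atlas), (2001, Cal, Argo), (2001, Cal, Atlas)}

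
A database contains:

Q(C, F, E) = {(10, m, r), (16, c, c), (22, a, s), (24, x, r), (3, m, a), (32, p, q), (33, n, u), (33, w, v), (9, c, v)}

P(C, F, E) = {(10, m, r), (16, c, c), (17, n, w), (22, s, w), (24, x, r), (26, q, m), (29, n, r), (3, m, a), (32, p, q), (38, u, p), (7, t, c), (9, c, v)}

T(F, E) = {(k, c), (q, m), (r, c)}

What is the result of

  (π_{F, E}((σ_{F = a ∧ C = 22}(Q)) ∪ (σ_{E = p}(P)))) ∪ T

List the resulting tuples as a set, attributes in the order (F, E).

{(a, s), (k, c), (q, m), (r, c), (u, p)}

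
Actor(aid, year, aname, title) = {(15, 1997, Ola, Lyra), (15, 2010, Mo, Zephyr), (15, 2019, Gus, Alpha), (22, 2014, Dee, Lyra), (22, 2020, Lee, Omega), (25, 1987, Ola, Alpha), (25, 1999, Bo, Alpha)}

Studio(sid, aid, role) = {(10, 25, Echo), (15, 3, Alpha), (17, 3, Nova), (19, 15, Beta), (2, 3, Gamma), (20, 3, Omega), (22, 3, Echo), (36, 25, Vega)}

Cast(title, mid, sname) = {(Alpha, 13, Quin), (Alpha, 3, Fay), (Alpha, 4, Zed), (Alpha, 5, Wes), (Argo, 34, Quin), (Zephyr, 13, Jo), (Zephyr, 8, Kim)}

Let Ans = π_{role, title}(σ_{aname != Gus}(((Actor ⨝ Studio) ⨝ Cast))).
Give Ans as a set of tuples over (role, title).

Natural join on aid: {(15, 1997, Ola, Lyra, 19, Beta), (15, 2010, Mo, Zephyr, 19, Beta), (15, 2019, Gus, Alpha, 19, Beta), (25, 1987, Ola, Alpha, 10, Echo), (25, 1987, Ola, Alpha, 36, Vega), (25, 1999, Bo, Alpha, 10, Echo), (25, 1999, Bo, Alpha, 36, Vega)}
Natural join on title: {(15, 2010, Mo, Zephyr, 19, Beta, 13, Jo), (15, 2010, Mo, Zephyr, 19, Beta, 8, Kim), (15, 2019, Gus, Alpha, 19, Beta, 13, Quin), (15, 2019, Gus, Alpha, 19, Beta, 3, Fay), (15, 2019, Gus, Alpha, 19, Beta, 4, Zed), (15, 2019, Gus, Alpha, 19, Beta, 5, Wes), (25, 1987, Ola, Alpha, 10, Echo, 13, Quin), (25, 1987, Ola, Alpha, 10, Echo, 3, Fay), (25, 1987, Ola, Alpha, 10, Echo, 4, Zed), (25, 1987, Ola, Alpha, 10, Echo, 5, Wes), (25, 1987, Ola, Alpha, 36, Vega, 13, Quin), (25, 1987, Ola, Alpha, 36, Vega, 3, Fay), (25, 1987, Ola, Alpha, 36, Vega, 4, Zed), (25, 1987, Ola, Alpha, 36, Vega, 5, Wes), (25, 1999, Bo, Alpha, 10, Echo, 13, Quin), (25, 1999, Bo, Alpha, 10, Echo, 3, Fay), (25, 1999, Bo, Alpha, 10, Echo, 4, Zed), (25, 1999, Bo, Alpha, 10, Echo, 5, Wes), (25, 1999, Bo, Alpha, 36, Vega, 13, Quin), (25, 1999, Bo, Alpha, 36, Vega, 3, Fay), (25, 1999, Bo, Alpha, 36, Vega, 4, Zed), (25, 1999, Bo, Alpha, 36, Vega, 5, Wes)}
Selection aname != Gus: {(15, 2010, Mo, Zephyr, 19, Beta, 13, Jo), (15, 2010, Mo, Zephyr, 19, Beta, 8, Kim), (25, 1987, Ola, Alpha, 10, Echo, 13, Quin), (25, 1987, Ola, Alpha, 10, Echo, 3, Fay), (25, 1987, Ola, Alpha, 10, Echo, 4, Zed), (25, 1987, Ola, Alpha, 10, Echo, 5, Wes), (25, 1987, Ola, Alpha, 36, Vega, 13, Quin), (25, 1987, Ola, Alpha, 36, Vega, 3, Fay), (25, 1987, Ola, Alpha, 36, Vega, 4, Zed), (25, 1987, Ola, Alpha, 36, Vega, 5, Wes), (25, 1999, Bo, Alpha, 10, Echo, 13, Quin), (25, 1999, Bo, Alpha, 10, Echo, 3, Fay), (25, 1999, Bo, Alpha, 10, Echo, 4, Zed), (25, 1999, Bo, Alpha, 10, Echo, 5, Wes), (25, 1999, Bo, Alpha, 36, Vega, 13, Quin), (25, 1999, Bo, Alpha, 36, Vega, 3, Fay), (25, 1999, Bo, Alpha, 36, Vega, 4, Zed), (25, 1999, Bo, Alpha, 36, Vega, 5, Wes)}
Projecting to role, title (15 duplicate(s) eliminated): {(Beta, Zephyr), (Echo, Alpha), (Vega, Alpha)}

{(Beta, Zephyr), (Echo, Alpha), (Vega, Alpha)}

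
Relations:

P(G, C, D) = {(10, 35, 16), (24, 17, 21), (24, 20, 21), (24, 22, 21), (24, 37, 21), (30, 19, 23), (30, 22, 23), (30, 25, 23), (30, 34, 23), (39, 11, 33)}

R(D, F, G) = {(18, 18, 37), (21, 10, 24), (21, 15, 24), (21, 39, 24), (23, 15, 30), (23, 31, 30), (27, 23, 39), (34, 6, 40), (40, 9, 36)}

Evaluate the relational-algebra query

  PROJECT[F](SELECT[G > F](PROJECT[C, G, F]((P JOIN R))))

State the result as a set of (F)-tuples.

{10, 15}

Natural join on G, D: {(24, 17, 21, 10), (24, 17, 21, 15), (24, 17, 21, 39), (24, 20, 21, 10), (24, 20, 21, 15), (24, 20, 21, 39), (24, 22, 21, 10), (24, 22, 21, 15), (24, 22, 21, 39), (24, 37, 21, 10), (24, 37, 21, 15), (24, 37, 21, 39), (30, 19, 23, 15), (30, 19, 23, 31), (30, 22, 23, 15), (30, 22, 23, 31), (30, 25, 23, 15), (30, 25, 23, 31), (30, 34, 23, 15), (30, 34, 23, 31)}
π_{C, G, F} gives {(17, 24, 10), (17, 24, 15), (17, 24, 39), (19, 30, 15), (19, 30, 31), (20, 24, 10), (20, 24, 15), (20, 24, 39), (22, 24, 10), (22, 24, 15), (22, 24, 39), (22, 30, 15), (22, 30, 31), (25, 30, 15), (25, 30, 31), (34, 30, 15), (34, 30, 31), (37, 24, 10), (37, 24, 15), (37, 24, 39)}.
Apply σ_{G > F}; surviving tuples: {(17, 24, 10), (17, 24, 15), (19, 30, 15), (20, 24, 10), (20, 24, 15), (22, 24, 10), (22, 24, 15), (22, 30, 15), (25, 30, 15), (34, 30, 15), (37, 24, 10), (37, 24, 15)}
π_{F} gives {10, 15} (10 duplicate(s) eliminated).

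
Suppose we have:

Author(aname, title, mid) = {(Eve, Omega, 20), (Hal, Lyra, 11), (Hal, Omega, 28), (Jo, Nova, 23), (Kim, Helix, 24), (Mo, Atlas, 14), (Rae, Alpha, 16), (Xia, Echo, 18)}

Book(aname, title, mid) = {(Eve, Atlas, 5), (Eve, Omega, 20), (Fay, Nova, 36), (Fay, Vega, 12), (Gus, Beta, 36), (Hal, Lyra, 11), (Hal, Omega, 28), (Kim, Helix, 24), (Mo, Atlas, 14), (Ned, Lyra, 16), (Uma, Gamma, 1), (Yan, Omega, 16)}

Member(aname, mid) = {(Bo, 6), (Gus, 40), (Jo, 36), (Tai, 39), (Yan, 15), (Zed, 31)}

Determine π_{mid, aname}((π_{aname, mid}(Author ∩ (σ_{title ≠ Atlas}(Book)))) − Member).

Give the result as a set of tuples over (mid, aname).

Filtering on title ≠ Atlas leaves {(Eve, Omega, 20), (Fay, Nova, 36), (Fay, Vega, 12), (Gus, Beta, 36), (Hal, Lyra, 11), (Hal, Omega, 28), (Kim, Helix, 24), (Ned, Lyra, 16), (Uma, Gamma, 1), (Yan, Omega, 16)}.
Taking the intersection: {(Eve, Omega, 20), (Hal, Lyra, 11), (Hal, Omega, 28), (Kim, Helix, 24)}
π_{aname, mid} gives {(Eve, 20), (Hal, 11), (Hal, 28), (Kim, 24)}.
Taking the difference: {(Eve, 20), (Hal, 11), (Hal, 28), (Kim, 24)}
π_{mid, aname} gives {(11, Hal), (20, Eve), (24, Kim), (28, Hal)}.

{(11, Hal), (20, Eve), (24, Kim), (28, Hal)}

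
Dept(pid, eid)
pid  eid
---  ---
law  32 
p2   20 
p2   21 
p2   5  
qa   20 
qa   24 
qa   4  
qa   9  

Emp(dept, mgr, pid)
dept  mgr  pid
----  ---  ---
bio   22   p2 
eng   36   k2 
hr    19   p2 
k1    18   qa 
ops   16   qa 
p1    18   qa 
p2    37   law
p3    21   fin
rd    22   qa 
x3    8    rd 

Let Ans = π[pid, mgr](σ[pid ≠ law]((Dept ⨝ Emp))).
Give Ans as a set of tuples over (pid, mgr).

Dept ⋈ Emp (natural join on pid): {(law, 32, p2, 37), (p2, 20, bio, 22), (p2, 20, hr, 19), (p2, 21, bio, 22), (p2, 21, hr, 19), (p2, 5, bio, 22), (p2, 5, hr, 19), (qa, 20, k1, 18), (qa, 20, ops, 16), (qa, 20, p1, 18), (qa, 20, rd, 22), (qa, 24, k1, 18), (qa, 24, ops, 16), (qa, 24, p1, 18), (qa, 24, rd, 22), (qa, 4, k1, 18), (qa, 4, ops, 16), (qa, 4, p1, 18), (qa, 4, rd, 22), (qa, 9, k1, 18), (qa, 9, ops, 16), (qa, 9, p1, 18), (qa, 9, rd, 22)}
Filtering on pid ≠ law leaves {(p2, 20, bio, 22), (p2, 20, hr, 19), (p2, 21, bio, 22), (p2, 21, hr, 19), (p2, 5, bio, 22), (p2, 5, hr, 19), (qa, 20, k1, 18), (qa, 20, ops, 16), (qa, 20, p1, 18), (qa, 20, rd, 22), (qa, 24, k1, 18), (qa, 24, ops, 16), (qa, 24, p1, 18), (qa, 24, rd, 22), (qa, 4, k1, 18), (qa, 4, ops, 16), (qa, 4, p1, 18), (qa, 4, rd, 22), (qa, 9, k1, 18), (qa, 9, ops, 16), (qa, 9, p1, 18), (qa, 9, rd, 22)}.
Projecting to pid, mgr (17 duplicate(s) eliminated): {(p2, 19), (p2, 22), (qa, 16), (qa, 18), (qa, 22)}

{(p2, 19), (p2, 22), (qa, 16), (qa, 18), (qa, 22)}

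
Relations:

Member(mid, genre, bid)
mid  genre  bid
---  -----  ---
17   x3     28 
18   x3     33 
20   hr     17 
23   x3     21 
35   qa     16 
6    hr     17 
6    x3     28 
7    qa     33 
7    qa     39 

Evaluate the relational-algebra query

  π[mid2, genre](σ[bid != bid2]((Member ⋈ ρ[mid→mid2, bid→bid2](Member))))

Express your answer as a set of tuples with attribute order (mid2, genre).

{(17, x3), (18, x3), (23, x3), (35, qa), (6, x3), (7, qa)}

ρ[mid→mid2, bid→bid2]: schema becomes (mid2, genre, bid2); tuples unchanged.
Joining Member and ρ[mid→mid2, bid→bid2](Member) on genre yields {(17, x3, 28, 17, 28), (17, x3, 28, 18, 33), (17, x3, 28, 23, 21), (17, x3, 28, 6, 28), (18, x3, 33, 17, 28), (18, x3, 33, 18, 33), (18, x3, 33, 23, 21), (18, x3, 33, 6, 28), (20, hr, 17, 20, 17), (20, hr, 17, 6, 17), (23, x3, 21, 17, 28), (23, x3, 21, 18, 33), (23, x3, 21, 23, 21), (23, x3, 21, 6, 28), (35, qa, 16, 35, 16), (35, qa, 16, 7, 33), (35, qa, 16, 7, 39), (6, hr, 17, 20, 17), (6, hr, 17, 6, 17), (6, x3, 28, 17, 28), (6, x3, 28, 18, 33), (6, x3, 28, 23, 21), (6, x3, 28, 6, 28), (7, qa, 33, 35, 16), (7, qa, 33, 7, 33), (7, qa, 33, 7, 39), (7, qa, 39, 35, 16), (7, qa, 39, 7, 33), (7, qa, 39, 7, 39)}.
Selection bid != bid2: {(17, x3, 28, 18, 33), (17, x3, 28, 23, 21), (18, x3, 33, 17, 28), (18, x3, 33, 23, 21), (18, x3, 33, 6, 28), (23, x3, 21, 17, 28), (23, x3, 21, 18, 33), (23, x3, 21, 6, 28), (35, qa, 16, 7, 33), (35, qa, 16, 7, 39), (6, x3, 28, 18, 33), (6, x3, 28, 23, 21), (7, qa, 33, 35, 16), (7, qa, 33, 7, 39), (7, qa, 39, 35, 16), (7, qa, 39, 7, 33)}
π[mid2, genre]: project onto (mid2, genre) (10 duplicate(s) eliminated) → {(17, x3), (18, x3), (23, x3), (35, qa), (6, x3), (7, qa)}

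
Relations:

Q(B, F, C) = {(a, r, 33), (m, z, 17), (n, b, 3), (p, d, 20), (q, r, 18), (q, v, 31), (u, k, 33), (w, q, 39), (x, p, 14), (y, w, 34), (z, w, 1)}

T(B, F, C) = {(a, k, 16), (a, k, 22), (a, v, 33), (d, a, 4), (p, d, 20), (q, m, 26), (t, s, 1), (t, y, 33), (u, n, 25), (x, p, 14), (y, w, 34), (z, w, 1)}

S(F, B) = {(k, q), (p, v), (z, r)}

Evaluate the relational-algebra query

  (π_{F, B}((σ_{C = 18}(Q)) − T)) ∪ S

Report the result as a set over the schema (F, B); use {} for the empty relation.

Apply σ_{C = 18}; surviving tuples: {(q, r, 18)}
Difference: {(q, r, 18)} with {(a, k, 16), (a, k, 22), (a, v, 33), (d, a, 4), (p, d, 20), (q, m, 26), (t, s, 1), (t, y, 33), (u, n, 25), (x, p, 14), (y, w, 34), (z, w, 1)} → {(q, r, 18)}
Projecting to F, B: {(r, q)}
Union: {(r, q)} with {(k, q), (p, v), (z, r)} → {(k, q), (p, v), (r, q), (z, r)}

{(k, q), (p, v), (r, q), (z, r)}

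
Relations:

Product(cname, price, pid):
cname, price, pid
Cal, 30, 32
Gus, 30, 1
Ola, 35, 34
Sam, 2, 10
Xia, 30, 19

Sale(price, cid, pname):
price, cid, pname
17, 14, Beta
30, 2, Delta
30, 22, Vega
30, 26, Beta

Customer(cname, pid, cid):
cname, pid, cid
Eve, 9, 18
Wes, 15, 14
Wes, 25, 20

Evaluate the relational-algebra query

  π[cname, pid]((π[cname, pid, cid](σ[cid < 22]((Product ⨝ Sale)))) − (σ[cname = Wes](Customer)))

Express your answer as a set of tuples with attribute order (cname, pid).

{(Cal, 32), (Gus, 1), (Xia, 19)}

Joining Product and Sale on price yields {(Cal, 30, 32, 2, Delta), (Cal, 30, 32, 22, Vega), (Cal, 30, 32, 26, Beta), (Gus, 30, 1, 2, Delta), (Gus, 30, 1, 22, Vega), (Gus, 30, 1, 26, Beta), (Xia, 30, 19, 2, Delta), (Xia, 30, 19, 22, Vega), (Xia, 30, 19, 26, Beta)}.
Selection cid < 22: {(Cal, 30, 32, 2, Delta), (Gus, 30, 1, 2, Delta), (Xia, 30, 19, 2, Delta)}
π[cname, pid, cid]: project onto (cname, pid, cid) → {(Cal, 32, 2), (Gus, 1, 2), (Xia, 19, 2)}
Selection cname = Wes: {(Wes, 15, 14), (Wes, 25, 20)}
Set difference of the two operands is {(Cal, 32, 2), (Gus, 1, 2), (Xia, 19, 2)}.
π[cname, pid]: project onto (cname, pid) → {(Cal, 32), (Gus, 1), (Xia, 19)}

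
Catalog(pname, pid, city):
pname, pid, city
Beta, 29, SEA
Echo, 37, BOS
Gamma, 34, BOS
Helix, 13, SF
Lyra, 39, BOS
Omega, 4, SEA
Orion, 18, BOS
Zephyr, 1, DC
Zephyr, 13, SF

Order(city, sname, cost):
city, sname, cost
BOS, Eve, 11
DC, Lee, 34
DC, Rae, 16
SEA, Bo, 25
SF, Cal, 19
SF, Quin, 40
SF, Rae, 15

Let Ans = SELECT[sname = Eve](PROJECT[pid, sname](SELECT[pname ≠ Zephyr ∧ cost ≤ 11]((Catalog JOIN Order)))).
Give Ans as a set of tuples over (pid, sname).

Joining Catalog and Order on city yields {(Beta, 29, SEA, Bo, 25), (Echo, 37, BOS, Eve, 11), (Gamma, 34, BOS, Eve, 11), (Helix, 13, SF, Cal, 19), (Helix, 13, SF, Quin, 40), (Helix, 13, SF, Rae, 15), (Lyra, 39, BOS, Eve, 11), (Omega, 4, SEA, Bo, 25), (Orion, 18, BOS, Eve, 11), (Zephyr, 1, DC, Lee, 34), (Zephyr, 1, DC, Rae, 16), (Zephyr, 13, SF, Cal, 19), (Zephyr, 13, SF, Quin, 40), (Zephyr, 13, SF, Rae, 15)}.
Selection pname ≠ Zephyr ∧ cost ≤ 11: {(Echo, 37, BOS, Eve, 11), (Gamma, 34, BOS, Eve, 11), (Lyra, 39, BOS, Eve, 11), (Orion, 18, BOS, Eve, 11)}
Keep only column(s) pid, sname: {(18, Eve), (34, Eve), (37, Eve), (39, Eve)}
Selection sname = Eve: {(18, Eve), (34, Eve), (37, Eve), (39, Eve)}

{(18, Eve), (34, Eve), (37, Eve), (39, Eve)}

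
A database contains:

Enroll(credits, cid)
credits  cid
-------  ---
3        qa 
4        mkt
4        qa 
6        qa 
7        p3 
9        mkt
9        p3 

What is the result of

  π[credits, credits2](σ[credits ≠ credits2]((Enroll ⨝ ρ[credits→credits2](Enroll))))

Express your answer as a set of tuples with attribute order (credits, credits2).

ρ[credits→credits2]: schema becomes (credits2, cid); tuples unchanged.
Enroll ⋈ ρ[credits→credits2](Enroll) (natural join on cid): {(3, qa, 3), (3, qa, 4), (3, qa, 6), (4, mkt, 4), (4, mkt, 9), (4, qa, 3), (4, qa, 4), (4, qa, 6), (6, qa, 3), (6, qa, 4), (6, qa, 6), (7, p3, 7), (7, p3, 9), (9, mkt, 4), (9, mkt, 9), (9, p3, 7), (9, p3, 9)}
σ[credits ≠ credits2]: keep tuples satisfying credits ≠ credits2 → {(3, qa, 4), (3, qa, 6), (4, mkt, 9), (4, qa, 3), (4, qa, 6), (6, qa, 3), (6, qa, 4), (7, p3, 9), (9, mkt, 4), (9, p3, 7)}
Projecting to credits, credits2: {(3, 4), (3, 6), (4, 3), (4, 6), (4, 9), (6, 3), (6, 4), (7, 9), (9, 4), (9, 7)}

{(3, 4), (3, 6), (4, 3), (4, 6), (4, 9), (6, 3), (6, 4), (7, 9), (9, 4), (9, 7)}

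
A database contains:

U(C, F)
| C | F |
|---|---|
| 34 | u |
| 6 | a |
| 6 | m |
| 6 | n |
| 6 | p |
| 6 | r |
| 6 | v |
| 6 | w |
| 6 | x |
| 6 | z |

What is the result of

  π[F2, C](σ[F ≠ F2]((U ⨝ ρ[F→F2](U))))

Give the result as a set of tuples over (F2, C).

ρ[F→F2]: schema becomes (C, F2); tuples unchanged.
Joining U and ρ[F→F2](U) on C yields {(34, u, u), (6, a, a), (6, a, m), (6, a, n), (6, a, p), (6, a, r), (6, a, v), (6, a, w), (6, a, x), (6, a, z), (6, m, a), (6, m, m), (6, m, n), (6, m, p), (6, m, r), (6, m, v), (6, m, w), (6, m, x), (6, m, z), (6, n, a), (6, n, m), (6, n, n), (6, n, p), (6, n, r), (6, n, v), (6, n, w), (6, n, x), (6, n, z), (6, p, a), (6, p, m), (6, p, n), (6, p, p), (6, p, r), (6, p, v), (6, p, w), (6, p, x), (6, p, z), (6, r, a), (6, r, m), (6, r, n), (6, r, p), (6, r, r), (6, r, v), (6, r, w), (6, r, x), (6, r, z), (6, v, a), (6, v, m), (6, v, n), (6, v, p), (6, v, r), (6, v, v), (6, v, w), (6, v, x), (6, v, z), (6, w, a), (6, w, m), (6, w, n), (6, w, p), (6, w, r), (6, w, v), (6, w, w), (6, w, x), (6, w, z), (6, x, a), (6, x, m), (6, x, n), (6, x, p), (6, x, r), (6, x, v), (6, x, w), (6, x, x), (6, x, z), (6, z, a), (6, z, m), (6, z, n), (6, z, p), (6, z, r), (6, z, v), (6, z, w), (6, z, x), (6, z, z)}.
σ[F ≠ F2]: keep tuples satisfying F ≠ F2 → {(6, a, m), (6, a, n), (6, a, p), (6, a, r), (6, a, v), (6, a, w), (6, a, x), (6, a, z), (6, m, a), (6, m, n), (6, m, p), (6, m, r), (6, m, v), (6, m, w), (6, m, x), (6, m, z), (6, n, a), (6, n, m), (6, n, p), (6, n, r), (6, n, v), (6, n, w), (6, n, x), (6, n, z), (6, p, a), (6, p, m), (6, p, n), (6, p, r), (6, p, v), (6, p, w), (6, p, x), (6, p, z), (6, r, a), (6, r, m), (6, r, n), (6, r, p), (6, r, v), (6, r, w), (6, r, x), (6, r, z), (6, v, a), (6, v, m), (6, v, n), (6, v, p), (6, v, r), (6, v, w), (6, v, x), (6, v, z), (6, w, a), (6, w, m), (6, w, n), (6, w, p), (6, w, r), (6, w, v), (6, w, x), (6, w, z), (6, x, a), (6, x, m), (6, x, n), (6, x, p), (6, x, r), (6, x, v), (6, x, w), (6, x, z), (6, z, a), (6, z, m), (6, z, n), (6, z, p), (6, z, r), (6, z, v), (6, z, w), (6, z, x)}
Keep only column(s) F2, C (63 duplicate(s) eliminated): {(a, 6), (m, 6), (n, 6), (p, 6), (r, 6), (v, 6), (w, 6), (x, 6), (z, 6)}

{(a, 6), (m, 6), (n, 6), (p, 6), (r, 6), (v, 6), (w, 6), (x, 6), (z, 6)}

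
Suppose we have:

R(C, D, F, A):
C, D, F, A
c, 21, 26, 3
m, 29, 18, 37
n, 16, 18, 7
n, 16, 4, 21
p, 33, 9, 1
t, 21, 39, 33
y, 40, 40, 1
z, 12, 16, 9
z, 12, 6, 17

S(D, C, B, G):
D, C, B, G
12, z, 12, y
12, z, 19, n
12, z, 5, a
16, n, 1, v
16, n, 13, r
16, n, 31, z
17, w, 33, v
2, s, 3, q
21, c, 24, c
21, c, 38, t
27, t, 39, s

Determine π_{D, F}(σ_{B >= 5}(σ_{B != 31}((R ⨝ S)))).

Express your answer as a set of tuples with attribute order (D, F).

{(12, 16), (12, 6), (16, 18), (16, 4), (21, 26)}

Natural join on C, D: {(c, 21, 26, 3, 24, c), (c, 21, 26, 3, 38, t), (n, 16, 18, 7, 1, v), (n, 16, 18, 7, 13, r), (n, 16, 18, 7, 31, z), (n, 16, 4, 21, 1, v), (n, 16, 4, 21, 13, r), (n, 16, 4, 21, 31, z), (z, 12, 16, 9, 12, y), (z, 12, 16, 9, 19, n), (z, 12, 16, 9, 5, a), (z, 12, 6, 17, 12, y), (z, 12, 6, 17, 19, n), (z, 12, 6, 17, 5, a)}
Apply σ_{B != 31}; surviving tuples: {(c, 21, 26, 3, 24, c), (c, 21, 26, 3, 38, t), (n, 16, 18, 7, 1, v), (n, 16, 18, 7, 13, r), (n, 16, 4, 21, 1, v), (n, 16, 4, 21, 13, r), (z, 12, 16, 9, 12, y), (z, 12, 16, 9, 19, n), (z, 12, 16, 9, 5, a), (z, 12, 6, 17, 12, y), (z, 12, 6, 17, 19, n), (z, 12, 6, 17, 5, a)}
Apply σ_{B >= 5}; surviving tuples: {(c, 21, 26, 3, 24, c), (c, 21, 26, 3, 38, t), (n, 16, 18, 7, 13, r), (n, 16, 4, 21, 13, r), (z, 12, 16, 9, 12, y), (z, 12, 16, 9, 19, n), (z, 12, 16, 9, 5, a), (z, 12, 6, 17, 12, y), (z, 12, 6, 17, 19, n), (z, 12, 6, 17, 5, a)}
π_{D, F} gives {(12, 16), (12, 6), (16, 18), (16, 4), (21, 26)} (5 duplicate(s) eliminated).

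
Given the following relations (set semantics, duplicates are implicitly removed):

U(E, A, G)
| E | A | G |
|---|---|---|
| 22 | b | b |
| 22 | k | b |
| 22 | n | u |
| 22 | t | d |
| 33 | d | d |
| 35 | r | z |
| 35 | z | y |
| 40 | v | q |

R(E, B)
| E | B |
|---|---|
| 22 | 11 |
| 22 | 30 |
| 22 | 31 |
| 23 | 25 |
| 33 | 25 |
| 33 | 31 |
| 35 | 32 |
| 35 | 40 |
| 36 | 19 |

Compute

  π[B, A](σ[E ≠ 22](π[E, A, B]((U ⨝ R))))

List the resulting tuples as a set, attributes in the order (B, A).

Joining U and R on E yields {(22, b, b, 11), (22, b, b, 30), (22, b, b, 31), (22, k, b, 11), (22, k, b, 30), (22, k, b, 31), (22, n, u, 11), (22, n, u, 30), (22, n, u, 31), (22, t, d, 11), (22, t, d, 30), (22, t, d, 31), (33, d, d, 25), (33, d, d, 31), (35, r, z, 32), (35, r, z, 40), (35, z, y, 32), (35, z, y, 40)}.
Keep only column(s) E, A, B: {(22, b, 11), (22, b, 30), (22, b, 31), (22, k, 11), (22, k, 30), (22, k, 31), (22, n, 11), (22, n, 30), (22, n, 31), (22, t, 11), (22, t, 30), (22, t, 31), (33, d, 25), (33, d, 31), (35, r, 32), (35, r, 40), (35, z, 32), (35, z, 40)}
Apply σ_{E ≠ 22}; surviving tuples: {(33, d, 25), (33, d, 31), (35, r, 32), (35, r, 40), (35, z, 32), (35, z, 40)}
Keep only column(s) B, A: {(25, d), (31, d), (32, r), (32, z), (40, r), (40, z)}

{(25, d), (31, d), (32, r), (32, z), (40, r), (40, z)}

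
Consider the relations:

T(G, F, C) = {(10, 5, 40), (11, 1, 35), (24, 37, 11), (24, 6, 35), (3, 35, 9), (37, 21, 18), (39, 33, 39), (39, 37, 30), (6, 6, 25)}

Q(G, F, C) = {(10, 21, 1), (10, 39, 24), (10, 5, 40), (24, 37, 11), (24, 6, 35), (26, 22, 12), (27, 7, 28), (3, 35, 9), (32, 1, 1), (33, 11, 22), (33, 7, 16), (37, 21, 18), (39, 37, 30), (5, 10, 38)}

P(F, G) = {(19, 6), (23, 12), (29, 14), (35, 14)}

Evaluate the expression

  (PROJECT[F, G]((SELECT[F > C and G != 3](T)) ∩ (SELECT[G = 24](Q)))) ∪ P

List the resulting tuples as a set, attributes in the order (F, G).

Selection F > C and G != 3: {(24, 37, 11), (37, 21, 18), (39, 37, 30)}
Selection G = 24: {(24, 37, 11), (24, 6, 35)}
Taking the intersection: {(24, 37, 11)}
Projecting to F, G: {(37, 24)}
Taking the union: {(19, 6), (23, 12), (29, 14), (35, 14), (37, 24)}

{(19, 6), (23, 12), (29, 14), (35, 14), (37, 24)}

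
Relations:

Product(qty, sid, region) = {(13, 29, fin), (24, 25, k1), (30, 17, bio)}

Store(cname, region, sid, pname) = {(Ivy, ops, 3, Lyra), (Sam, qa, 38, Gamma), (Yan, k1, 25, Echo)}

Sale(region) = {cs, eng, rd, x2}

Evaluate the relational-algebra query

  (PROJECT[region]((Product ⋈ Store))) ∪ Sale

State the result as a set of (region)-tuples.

Joining Product and Store on sid, region yields {(24, 25, k1, Yan, Echo)}.
Projecting to region: {k1}
Set union of the two operands is {cs, eng, k1, rd, x2}.

{cs, eng, k1, rd, x2}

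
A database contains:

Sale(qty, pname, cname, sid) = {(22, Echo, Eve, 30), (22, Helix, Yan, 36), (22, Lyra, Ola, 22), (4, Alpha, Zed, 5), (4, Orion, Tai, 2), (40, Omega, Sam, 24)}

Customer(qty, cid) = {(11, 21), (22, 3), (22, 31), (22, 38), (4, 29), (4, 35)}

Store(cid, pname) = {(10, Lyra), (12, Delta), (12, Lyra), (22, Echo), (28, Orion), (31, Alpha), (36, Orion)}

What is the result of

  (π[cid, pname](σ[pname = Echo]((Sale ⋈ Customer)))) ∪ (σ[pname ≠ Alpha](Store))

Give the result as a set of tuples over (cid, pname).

{(10, Lyra), (12, Delta), (12, Lyra), (22, Echo), (28, Orion), (3, Echo), (31, Echo), (36, Orion), (38, Echo)}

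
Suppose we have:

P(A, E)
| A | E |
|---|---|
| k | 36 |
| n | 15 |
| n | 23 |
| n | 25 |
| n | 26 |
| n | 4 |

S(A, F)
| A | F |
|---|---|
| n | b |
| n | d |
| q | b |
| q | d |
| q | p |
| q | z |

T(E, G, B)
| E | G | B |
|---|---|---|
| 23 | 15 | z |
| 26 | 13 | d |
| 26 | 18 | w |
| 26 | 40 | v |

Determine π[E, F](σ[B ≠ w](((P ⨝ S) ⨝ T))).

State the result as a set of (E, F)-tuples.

Joining P and S on A yields {(n, 15, b), (n, 15, d), (n, 23, b), (n, 23, d), (n, 25, b), (n, 25, d), (n, 26, b), (n, 26, d), (n, 4, b), (n, 4, d)}.
Joining (P ⨝ S) and T on E yields {(n, 23, b, 15, z), (n, 23, d, 15, z), (n, 26, b, 13, d), (n, 26, b, 18, w), (n, 26, b, 40, v), (n, 26, d, 13, d), (n, 26, d, 18, w), (n, 26, d, 40, v)}.
Selection B ≠ w: {(n, 23, b, 15, z), (n, 23, d, 15, z), (n, 26, b, 13, d), (n, 26, b, 40, v), (n, 26, d, 13, d), (n, 26, d, 40, v)}
Projecting to E, F (2 duplicate(s) eliminated): {(23, b), (23, d), (26, b), (26, d)}

{(23, b), (23, d), (26, b), (26, d)}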